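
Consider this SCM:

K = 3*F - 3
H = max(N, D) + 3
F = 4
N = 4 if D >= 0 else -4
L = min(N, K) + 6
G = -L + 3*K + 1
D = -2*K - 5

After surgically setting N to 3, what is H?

The intervention breaks the incoming arrows to N: N = 4 if D >= 0 else -4 no longer applies, and N = 3.
K = 3*F - 3  [with F=4]  = 9
D = -2*K - 5  [with K=9]  = -23
H = max(N, D) + 3  [with N=3, D=-23]  = 6

6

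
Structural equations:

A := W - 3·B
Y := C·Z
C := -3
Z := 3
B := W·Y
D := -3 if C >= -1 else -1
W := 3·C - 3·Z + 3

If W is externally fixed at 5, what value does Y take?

-9

do(W=5) replaces the equation W := 3·C - 3·Z + 3 with the constant W = 5.
Y is not downstream of the intervention, so its value is determined by the original equations.
Y = C·Z  [with C=-3, Z=3]  = -9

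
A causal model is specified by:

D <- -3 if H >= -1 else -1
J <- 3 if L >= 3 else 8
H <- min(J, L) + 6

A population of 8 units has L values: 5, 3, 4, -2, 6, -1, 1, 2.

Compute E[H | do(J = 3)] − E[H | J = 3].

Under do(J=3), J's equation is replaced by J=3 for every unit. Per-unit H: 9, 9, 9, 4, 9, 5, 7, 8. Mean = 7.5.
E[H|J=3] averages over only the 4 units with J=3 (L = 5, 3, 4, 6): H = 9, 9, 9, 9, mean 9.
Difference = 7.5 − 9 = -1.5.

-1.5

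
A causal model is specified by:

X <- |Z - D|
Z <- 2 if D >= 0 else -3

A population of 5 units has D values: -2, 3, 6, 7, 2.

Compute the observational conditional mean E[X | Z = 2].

E[X|Z=2] averages over only the 4 units with Z=2 (D = 3, 6, 7, 2): X = 1, 4, 5, 0, mean 2.5.

2.5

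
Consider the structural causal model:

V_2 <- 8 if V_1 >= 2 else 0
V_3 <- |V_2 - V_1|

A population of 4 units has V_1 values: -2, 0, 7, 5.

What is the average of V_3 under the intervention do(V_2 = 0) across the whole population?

3.5

Under do(V_2=0), V_2's equation is replaced by V_2=0 for every unit. Per-unit V_3: 2, 0, 7, 5. Mean = 3.5.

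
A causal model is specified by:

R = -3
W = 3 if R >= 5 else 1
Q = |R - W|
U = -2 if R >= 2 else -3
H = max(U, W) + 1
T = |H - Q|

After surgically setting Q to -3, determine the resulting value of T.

5

The intervention breaks the incoming arrows to Q: Q = |R - W| no longer applies, and Q = -3.
W = 3 if R >= 5 else 1  [with R=-3]  = 1
U = -2 if R >= 2 else -3  [with R=-3]  = -3
H = max(U, W) + 1  [with U=-3, W=1]  = 2
T = |H - Q|  [with H=2, Q=-3]  = 5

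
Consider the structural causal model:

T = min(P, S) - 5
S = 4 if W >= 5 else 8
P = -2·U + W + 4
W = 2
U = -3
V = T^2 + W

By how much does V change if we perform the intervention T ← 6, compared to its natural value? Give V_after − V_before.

27

The intervention breaks the incoming arrows to T: T = min(P, S) - 5 no longer applies, and T = 6.
V = T^2 + W  [with T=6, W=2]  = 38
Without intervention: P = -2·U + W + 4  [with U=-3, W=2]  = 12; S = 4 if W >= 5 else 8  [with W=2]  = 8; T = min(P, S) - 5  [with P=12, S=8]  = 3; V = T^2 + W  [with T=3, W=2]  = 11.
Change = 38 − 11 = 27.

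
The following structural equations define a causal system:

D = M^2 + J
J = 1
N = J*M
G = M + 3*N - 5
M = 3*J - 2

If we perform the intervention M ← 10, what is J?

1

Under do(M=10), the mechanism M = 3*J - 2 is discarded; M is fixed at 10.
J is not downstream of the intervention, so its value is determined by the original equations.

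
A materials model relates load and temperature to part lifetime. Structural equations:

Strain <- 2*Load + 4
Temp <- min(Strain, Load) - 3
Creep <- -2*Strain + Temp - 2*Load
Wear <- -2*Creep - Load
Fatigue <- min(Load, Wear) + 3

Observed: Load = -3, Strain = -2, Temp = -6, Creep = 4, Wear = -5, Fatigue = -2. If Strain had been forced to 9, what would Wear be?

39

do(Strain=9) replaces the equation Strain <- 2*Load + 4 with the constant Strain = 9.
Temp = min(Strain, Load) - 3  [with Strain=9, Load=-3]  = -6
Creep = -2*Strain + Temp - 2*Load  [with Strain=9, Temp=-6, Load=-3]  = -18
Wear = -2*Creep - Load  [with Creep=-18, Load=-3]  = 39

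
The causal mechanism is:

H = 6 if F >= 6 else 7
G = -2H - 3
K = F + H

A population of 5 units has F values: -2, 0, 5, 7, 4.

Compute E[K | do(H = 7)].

Under do(H=7), H's equation is replaced by H=7 for every unit. Per-unit K: 5, 7, 12, 14, 11. Mean = 9.8.

9.8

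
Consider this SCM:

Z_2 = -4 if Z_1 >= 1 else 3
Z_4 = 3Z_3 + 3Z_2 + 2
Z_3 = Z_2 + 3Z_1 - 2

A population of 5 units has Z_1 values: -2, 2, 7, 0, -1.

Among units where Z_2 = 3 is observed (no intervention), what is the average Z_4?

5

Conditioning on Z_2=3 selects the 3 unit(s) with Z_1 ∈ {-2, 0, -1}. Their Z_4 values: -4, 14, 5. Mean = 5.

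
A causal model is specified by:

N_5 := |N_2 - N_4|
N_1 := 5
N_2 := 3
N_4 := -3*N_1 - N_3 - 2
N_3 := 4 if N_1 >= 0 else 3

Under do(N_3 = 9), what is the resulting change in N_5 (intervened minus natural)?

5

do(N_3=9) replaces the equation N_3 := 4 if N_1 >= 0 else 3 with the constant N_3 = 9.
N_4 = -3*N_1 - N_3 - 2  [with N_1=5, N_3=9]  = -26
N_5 = |N_2 - N_4|  [with N_2=3, N_4=-26]  = 29
Without intervention: N_3 = 4 if N_1 >= 0 else 3  [with N_1=5]  = 4; N_4 = -3*N_1 - N_3 - 2  [with N_1=5, N_3=4]  = -21; N_5 = |N_2 - N_4|  [with N_2=3, N_4=-21]  = 24.
Change = 29 − 24 = 5.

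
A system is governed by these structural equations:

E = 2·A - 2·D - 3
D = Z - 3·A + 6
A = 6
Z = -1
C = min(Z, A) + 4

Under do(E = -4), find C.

3

The intervention breaks the incoming arrows to E: E = 2·A - 2·D - 3 no longer applies, and E = -4.
Since C is not a descendant of the intervened variable, it is unaffected.
C = min(Z, A) + 4  [with Z=-1, A=6]  = 3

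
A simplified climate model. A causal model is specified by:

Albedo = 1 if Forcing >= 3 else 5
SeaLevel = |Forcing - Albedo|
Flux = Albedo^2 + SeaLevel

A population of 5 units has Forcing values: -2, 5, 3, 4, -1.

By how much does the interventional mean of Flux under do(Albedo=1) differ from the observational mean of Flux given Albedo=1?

-0.2

Every unit gets Albedo=1 under the intervention. Flux values become 4, 5, 3, 4, 3; E[Flux|do(Albedo=1)] = 3.8.
E[Flux|Albedo=1] averages over only the 3 units with Albedo=1 (Forcing = 5, 3, 4): Flux = 5, 3, 4, mean 4.
Difference = 3.8 − 4 = -0.2.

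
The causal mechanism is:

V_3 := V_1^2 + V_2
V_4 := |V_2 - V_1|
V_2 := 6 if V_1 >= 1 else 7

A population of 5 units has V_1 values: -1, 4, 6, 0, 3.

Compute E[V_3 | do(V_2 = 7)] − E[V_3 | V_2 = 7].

The intervention sets V_2=7 in all 5 units regardless of V_1. Recomputing V_3 per unit gives 8, 23, 43, 7, 16; average 19.4.
E[V_3|V_2=7] averages over only the 2 units with V_2=7 (V_1 = -1, 0): V_3 = 8, 7, mean 7.5.
Difference = 19.4 − 7.5 = 11.9.

11.9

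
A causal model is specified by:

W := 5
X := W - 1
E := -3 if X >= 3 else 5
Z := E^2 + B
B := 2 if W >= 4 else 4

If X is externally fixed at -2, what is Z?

27

do(X=-2) replaces the equation X := W - 1 with the constant X = -2.
B = 2 if W >= 4 else 4  [with W=5]  = 2
E = -3 if X >= 3 else 5  [with X=-2]  = 5
Z = E^2 + B  [with E=5, B=2]  = 27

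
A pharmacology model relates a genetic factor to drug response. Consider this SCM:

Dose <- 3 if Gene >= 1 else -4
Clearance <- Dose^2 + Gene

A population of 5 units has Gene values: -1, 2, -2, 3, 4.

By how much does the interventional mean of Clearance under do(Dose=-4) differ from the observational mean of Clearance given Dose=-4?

2.7

Under do(Dose=-4), Dose's equation is replaced by Dose=-4 for every unit. Per-unit Clearance: 15, 18, 14, 19, 20. Mean = 17.2.
Conditioning on Dose=-4 selects the 2 unit(s) with Gene ∈ {-1, -2}. Their Clearance values: 15, 14. Mean = 14.5.
Difference = 17.2 − 14.5 = 2.7.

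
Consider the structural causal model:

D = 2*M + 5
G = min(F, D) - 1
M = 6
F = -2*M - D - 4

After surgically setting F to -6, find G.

-7

The intervention breaks the incoming arrows to F: F = -2*M - D - 4 no longer applies, and F = -6.
D = 2*M + 5  [with M=6]  = 17
G = min(F, D) - 1  [with F=-6, D=17]  = -7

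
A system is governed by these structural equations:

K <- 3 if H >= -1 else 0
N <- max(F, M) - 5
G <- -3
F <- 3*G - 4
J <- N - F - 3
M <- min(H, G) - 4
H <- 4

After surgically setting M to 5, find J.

10

The intervention breaks the incoming arrows to M: M <- min(H, G) - 4 no longer applies, and M = 5.
F = 3*G - 4  [with G=-3]  = -13
N = max(F, M) - 5  [with F=-13, M=5]  = 0
J = N - F - 3  [with N=0, F=-13]  = 10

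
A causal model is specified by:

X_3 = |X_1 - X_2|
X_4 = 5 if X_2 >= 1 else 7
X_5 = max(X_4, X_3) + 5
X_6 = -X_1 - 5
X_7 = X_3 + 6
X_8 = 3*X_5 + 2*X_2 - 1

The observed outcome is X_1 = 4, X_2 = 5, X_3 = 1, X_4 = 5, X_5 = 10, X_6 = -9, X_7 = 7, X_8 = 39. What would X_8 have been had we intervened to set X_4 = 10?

54

do(X_4=10) replaces the equation X_4 = 5 if X_2 >= 1 else 7 with the constant X_4 = 10.
X_3 = |X_1 - X_2|  [with X_1=4, X_2=5]  = 1
X_5 = max(X_4, X_3) + 5  [with X_4=10, X_3=1]  = 15
X_8 = 3*X_5 + 2*X_2 - 1  [with X_5=15, X_2=5]  = 54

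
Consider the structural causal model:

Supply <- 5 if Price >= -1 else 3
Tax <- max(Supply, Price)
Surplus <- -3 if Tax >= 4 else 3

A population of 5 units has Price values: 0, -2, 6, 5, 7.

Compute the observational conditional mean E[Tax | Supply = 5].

5.75

Conditioning on Supply=5 selects the 4 unit(s) with Price ∈ {0, 6, 5, 7}. Their Tax values: 5, 6, 5, 7. Mean = 5.75.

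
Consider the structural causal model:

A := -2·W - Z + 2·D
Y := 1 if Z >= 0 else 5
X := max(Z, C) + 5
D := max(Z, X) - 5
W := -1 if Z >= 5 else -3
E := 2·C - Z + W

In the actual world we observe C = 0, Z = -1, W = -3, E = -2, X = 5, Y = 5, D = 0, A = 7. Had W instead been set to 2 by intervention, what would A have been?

-3

The intervention breaks the incoming arrows to W: W := -1 if Z >= 5 else -3 no longer applies, and W = 2.
X = max(Z, C) + 5  [with Z=-1, C=0]  = 5
D = max(Z, X) - 5  [with Z=-1, X=5]  = 0
A = -2·W - Z + 2·D  [with W=2, Z=-1, D=0]  = -3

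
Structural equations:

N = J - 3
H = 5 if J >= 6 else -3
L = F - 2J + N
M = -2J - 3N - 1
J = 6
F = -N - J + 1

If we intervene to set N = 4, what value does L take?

-17

Under do(N=4), the mechanism N = J - 3 is discarded; N is fixed at 4.
F = -N - J + 1  [with N=4, J=6]  = -9
L = F - 2J + N  [with F=-9, J=6, N=4]  = -17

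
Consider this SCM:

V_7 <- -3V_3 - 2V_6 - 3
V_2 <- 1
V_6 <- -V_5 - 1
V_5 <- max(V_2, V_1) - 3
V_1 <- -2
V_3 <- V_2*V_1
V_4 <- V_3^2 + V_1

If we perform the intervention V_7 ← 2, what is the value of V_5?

The intervention breaks the incoming arrows to V_7: V_7 <- -3V_3 - 2V_6 - 3 no longer applies, and V_7 = 2.
V_5 is not downstream of the intervention, so its value is determined by the original equations.
V_5 = max(V_2, V_1) - 3  [with V_2=1, V_1=-2]  = -2

-2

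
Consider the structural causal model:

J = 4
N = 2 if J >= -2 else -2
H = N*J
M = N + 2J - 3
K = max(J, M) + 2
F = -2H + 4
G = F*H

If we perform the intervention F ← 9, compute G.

Intervening sets F = 9 and removes its equation (F = -2H + 4).
N = 2 if J >= -2 else -2  [with J=4]  = 2
H = N*J  [with N=2, J=4]  = 8
G = F*H  [with F=9, H=8]  = 72

72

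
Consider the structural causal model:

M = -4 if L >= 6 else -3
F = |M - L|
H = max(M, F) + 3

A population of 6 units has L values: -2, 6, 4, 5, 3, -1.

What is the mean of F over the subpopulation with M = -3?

4.8

Conditioning on M=-3 selects the 5 unit(s) with L ∈ {-2, 4, 5, 3, -1}. Their F values: 1, 7, 8, 6, 2. Mean = 4.8.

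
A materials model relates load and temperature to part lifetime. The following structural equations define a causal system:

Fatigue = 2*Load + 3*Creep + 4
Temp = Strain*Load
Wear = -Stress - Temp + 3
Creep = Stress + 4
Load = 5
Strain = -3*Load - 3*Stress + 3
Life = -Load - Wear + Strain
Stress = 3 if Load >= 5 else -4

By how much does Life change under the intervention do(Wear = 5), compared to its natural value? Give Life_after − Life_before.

Intervening sets Wear = 5 and removes its equation (Wear = -Stress - Temp + 3).
Stress = 3 if Load >= 5 else -4  [with Load=5]  = 3
Strain = -3*Load - 3*Stress + 3  [with Load=5, Stress=3]  = -21
Life = -Load - Wear + Strain  [with Load=5, Wear=5, Strain=-21]  = -31
Without intervention: Stress = 3 if Load >= 5 else -4  [with Load=5]  = 3; Strain = -3*Load - 3*Stress + 3  [with Load=5, Stress=3]  = -21; Temp = Strain*Load  [with Strain=-21, Load=5]  = -105; Wear = -Stress - Temp + 3  [with Stress=3, Temp=-105]  = 105; Life = -Load - Wear + Strain  [with Load=5, Wear=105, Strain=-21]  = -131.
Change = -31 − (-131) = 100.

100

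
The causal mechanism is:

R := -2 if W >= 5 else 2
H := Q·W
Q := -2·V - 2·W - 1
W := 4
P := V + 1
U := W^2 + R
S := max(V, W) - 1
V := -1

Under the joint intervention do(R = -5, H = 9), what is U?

Under do(R = -5, H = 9), each intervened variable's structural equation is replaced by its fixed value.
U = W^2 + R  [with W=4, R=-5]  = 11

11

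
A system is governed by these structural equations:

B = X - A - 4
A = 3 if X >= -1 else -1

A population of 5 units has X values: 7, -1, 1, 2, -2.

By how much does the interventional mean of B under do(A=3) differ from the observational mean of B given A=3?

do(A=3) breaks A's dependence on X. With A=3 fixed, B across the units is 0, -8, -6, -5, -9, mean -5.6.
E[B|A=3] averages over only the 4 units with A=3 (X = 7, -1, 1, 2): B = 0, -8, -6, -5, mean -4.75.
Difference = -5.6 − (-4.75) = -0.85.

-0.85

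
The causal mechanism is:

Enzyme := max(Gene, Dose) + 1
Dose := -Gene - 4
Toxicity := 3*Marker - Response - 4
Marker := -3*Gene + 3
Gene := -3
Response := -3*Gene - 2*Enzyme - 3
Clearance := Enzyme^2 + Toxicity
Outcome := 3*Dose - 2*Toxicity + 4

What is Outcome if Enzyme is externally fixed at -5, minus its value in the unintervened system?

20

The intervention breaks the incoming arrows to Enzyme: Enzyme := max(Gene, Dose) + 1 no longer applies, and Enzyme = -5.
Dose = -Gene - 4  [with Gene=-3]  = -1
Marker = -3*Gene + 3  [with Gene=-3]  = 12
Response = -3*Gene - 2*Enzyme - 3  [with Gene=-3, Enzyme=-5]  = 16
Toxicity = 3*Marker - Response - 4  [with Marker=12, Response=16]  = 16
Outcome = 3*Dose - 2*Toxicity + 4  [with Dose=-1, Toxicity=16]  = -31
Without intervention: Dose = -Gene - 4  [with Gene=-3]  = -1; Enzyme = max(Gene, Dose) + 1  [with Gene=-3, Dose=-1]  = 0; Marker = -3*Gene + 3  [with Gene=-3]  = 12; Response = -3*Gene - 2*Enzyme - 3  [with Gene=-3, Enzyme=0]  = 6; Toxicity = 3*Marker - Response - 4  [with Marker=12, Response=6]  = 26; Outcome = 3*Dose - 2*Toxicity + 4  [with Dose=-1, Toxicity=26]  = -51.
Change = -31 − (-51) = 20.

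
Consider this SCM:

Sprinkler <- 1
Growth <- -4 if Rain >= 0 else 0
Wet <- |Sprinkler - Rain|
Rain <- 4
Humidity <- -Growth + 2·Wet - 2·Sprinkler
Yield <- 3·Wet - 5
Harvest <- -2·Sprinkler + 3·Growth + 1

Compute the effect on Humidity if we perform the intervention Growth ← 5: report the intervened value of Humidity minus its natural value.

-9

Intervening sets Growth = 5 and removes its equation (Growth <- -4 if Rain >= 0 else 0).
Wet = |Sprinkler - Rain|  [with Sprinkler=1, Rain=4]  = 3
Humidity = -Growth + 2·Wet - 2·Sprinkler  [with Growth=5, Wet=3, Sprinkler=1]  = -1
Without intervention: Wet = |Sprinkler - Rain|  [with Sprinkler=1, Rain=4]  = 3; Growth = -4 if Rain >= 0 else 0  [with Rain=4]  = -4; Humidity = -Growth + 2·Wet - 2·Sprinkler  [with Growth=-4, Wet=3, Sprinkler=1]  = 8.
Change = -1 − 8 = -9.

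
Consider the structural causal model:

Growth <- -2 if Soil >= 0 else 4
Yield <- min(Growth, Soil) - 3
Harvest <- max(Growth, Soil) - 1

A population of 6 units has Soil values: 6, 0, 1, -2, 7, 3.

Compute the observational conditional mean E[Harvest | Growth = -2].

2.4

E[Harvest|Growth=-2] averages over only the 5 units with Growth=-2 (Soil = 6, 0, 1, 7, 3): Harvest = 5, -1, 0, 6, 2, mean 2.4.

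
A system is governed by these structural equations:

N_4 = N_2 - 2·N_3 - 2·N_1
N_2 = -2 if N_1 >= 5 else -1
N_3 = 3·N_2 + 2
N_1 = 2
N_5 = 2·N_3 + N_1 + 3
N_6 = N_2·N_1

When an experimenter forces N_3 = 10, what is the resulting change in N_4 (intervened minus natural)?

The intervention breaks the incoming arrows to N_3: N_3 = 3·N_2 + 2 no longer applies, and N_3 = 10.
N_2 = -2 if N_1 >= 5 else -1  [with N_1=2]  = -1
N_4 = N_2 - 2·N_3 - 2·N_1  [with N_2=-1, N_3=10, N_1=2]  = -25
Without intervention: N_2 = -2 if N_1 >= 5 else -1  [with N_1=2]  = -1; N_3 = 3·N_2 + 2  [with N_2=-1]  = -1; N_4 = N_2 - 2·N_3 - 2·N_1  [with N_2=-1, N_3=-1, N_1=2]  = -3.
Change = -25 − (-3) = -22.

-22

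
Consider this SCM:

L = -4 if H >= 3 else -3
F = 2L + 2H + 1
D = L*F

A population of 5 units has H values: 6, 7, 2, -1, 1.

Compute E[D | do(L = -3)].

do(L=-3) breaks L's dependence on H. With L=-3 fixed, D across the units is -21, -27, 3, 21, 9, mean -3.

-3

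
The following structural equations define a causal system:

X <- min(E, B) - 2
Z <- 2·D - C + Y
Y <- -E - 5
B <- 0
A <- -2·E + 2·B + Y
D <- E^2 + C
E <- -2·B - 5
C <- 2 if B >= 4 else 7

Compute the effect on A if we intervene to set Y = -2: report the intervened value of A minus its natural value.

do(Y=-2) replaces the equation Y <- -E - 5 with the constant Y = -2.
E = -2·B - 5  [with B=0]  = -5
A = -2·E + 2·B + Y  [with E=-5, B=0, Y=-2]  = 8
Without intervention: E = -2·B - 5  [with B=0]  = -5; Y = -E - 5  [with E=-5]  = 0; A = -2·E + 2·B + Y  [with E=-5, B=0, Y=0]  = 10.
Change = 8 − 10 = -2.

-2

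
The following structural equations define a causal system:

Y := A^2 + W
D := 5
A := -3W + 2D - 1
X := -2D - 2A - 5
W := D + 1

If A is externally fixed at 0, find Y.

do(A=0) replaces the equation A := -3W + 2D - 1 with the constant A = 0.
W = D + 1  [with D=5]  = 6
Y = A^2 + W  [with A=0, W=6]  = 6

6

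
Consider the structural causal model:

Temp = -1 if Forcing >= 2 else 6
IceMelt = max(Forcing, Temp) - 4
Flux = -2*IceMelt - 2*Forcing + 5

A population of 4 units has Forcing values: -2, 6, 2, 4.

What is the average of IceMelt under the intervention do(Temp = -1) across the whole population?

-1.25

Every unit gets Temp=-1 under the intervention. IceMelt values become -5, 2, -2, 0; E[IceMelt|do(Temp=-1)] = -1.25.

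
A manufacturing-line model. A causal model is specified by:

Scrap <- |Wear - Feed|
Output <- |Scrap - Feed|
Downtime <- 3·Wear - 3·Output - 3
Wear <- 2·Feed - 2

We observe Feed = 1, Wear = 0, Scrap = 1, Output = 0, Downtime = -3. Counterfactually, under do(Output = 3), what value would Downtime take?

-12

Intervening sets Output = 3 and removes its equation (Output <- |Scrap - Feed|).
Wear = 2·Feed - 2  [with Feed=1]  = 0
Downtime = 3·Wear - 3·Output - 3  [with Wear=0, Output=3]  = -12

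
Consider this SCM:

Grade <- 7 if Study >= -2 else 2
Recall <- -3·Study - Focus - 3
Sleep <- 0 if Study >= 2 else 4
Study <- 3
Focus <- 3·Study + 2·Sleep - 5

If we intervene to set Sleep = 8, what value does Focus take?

20

The intervention breaks the incoming arrows to Sleep: Sleep <- 0 if Study >= 2 else 4 no longer applies, and Sleep = 8.
Focus = 3·Study + 2·Sleep - 5  [with Study=3, Sleep=8]  = 20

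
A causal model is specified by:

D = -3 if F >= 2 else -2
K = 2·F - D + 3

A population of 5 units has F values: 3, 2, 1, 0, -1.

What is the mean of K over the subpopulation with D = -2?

5

E[K|D=-2] averages over only the 3 units with D=-2 (F = 1, 0, -1): K = 7, 5, 3, mean 5.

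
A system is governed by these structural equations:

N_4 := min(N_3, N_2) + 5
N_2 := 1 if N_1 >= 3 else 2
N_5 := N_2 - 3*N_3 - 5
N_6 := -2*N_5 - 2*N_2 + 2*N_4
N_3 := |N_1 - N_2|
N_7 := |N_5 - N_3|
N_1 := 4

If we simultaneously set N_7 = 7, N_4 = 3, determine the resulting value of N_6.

30

Setting N_7 = 7, N_4 = 3 by intervention discards those variables' equations.
N_2 = 1 if N_1 >= 3 else 2  [with N_1=4]  = 1
N_3 = |N_1 - N_2|  [with N_1=4, N_2=1]  = 3
N_5 = N_2 - 3*N_3 - 5  [with N_2=1, N_3=3]  = -13
N_6 = -2*N_5 - 2*N_2 + 2*N_4  [with N_5=-13, N_2=1, N_4=3]  = 30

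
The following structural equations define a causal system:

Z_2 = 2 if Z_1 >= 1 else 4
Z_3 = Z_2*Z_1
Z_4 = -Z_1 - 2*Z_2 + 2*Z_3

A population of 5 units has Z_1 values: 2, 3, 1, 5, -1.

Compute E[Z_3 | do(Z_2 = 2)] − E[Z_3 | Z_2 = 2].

-1.5

do(Z_2=2) breaks Z_2's dependence on Z_1. With Z_2=2 fixed, Z_3 across the units is 4, 6, 2, 10, -2, mean 4.
Conditioning on Z_2=2 selects the 4 unit(s) with Z_1 ∈ {2, 3, 1, 5}. Their Z_3 values: 4, 6, 2, 10. Mean = 5.5.
Difference = 4 − 5.5 = -1.5.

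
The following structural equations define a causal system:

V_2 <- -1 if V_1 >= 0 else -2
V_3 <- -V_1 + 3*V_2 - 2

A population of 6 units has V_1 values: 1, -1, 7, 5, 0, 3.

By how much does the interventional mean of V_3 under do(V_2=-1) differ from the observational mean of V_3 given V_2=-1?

do(V_2=-1) breaks V_2's dependence on V_1. With V_2=-1 fixed, V_3 across the units is -6, -4, -12, -10, -5, -8, mean -7.5.
Conditioning on V_2=-1 selects the 5 unit(s) with V_1 ∈ {1, 7, 5, 0, 3}. Their V_3 values: -6, -12, -10, -5, -8. Mean = -8.2.
Difference = -7.5 − (-8.2) = 0.7.

0.7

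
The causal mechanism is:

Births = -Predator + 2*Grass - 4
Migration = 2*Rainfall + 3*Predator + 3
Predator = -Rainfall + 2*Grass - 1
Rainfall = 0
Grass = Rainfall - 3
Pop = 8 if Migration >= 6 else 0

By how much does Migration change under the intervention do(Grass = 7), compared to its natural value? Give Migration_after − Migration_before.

60

do(Grass=7) replaces the equation Grass = Rainfall - 3 with the constant Grass = 7.
Predator = -Rainfall + 2*Grass - 1  [with Rainfall=0, Grass=7]  = 13
Migration = 2*Rainfall + 3*Predator + 3  [with Rainfall=0, Predator=13]  = 42
Without intervention: Grass = Rainfall - 3  [with Rainfall=0]  = -3; Predator = -Rainfall + 2*Grass - 1  [with Rainfall=0, Grass=-3]  = -7; Migration = 2*Rainfall + 3*Predator + 3  [with Rainfall=0, Predator=-7]  = -18.
Change = 42 − (-18) = 60.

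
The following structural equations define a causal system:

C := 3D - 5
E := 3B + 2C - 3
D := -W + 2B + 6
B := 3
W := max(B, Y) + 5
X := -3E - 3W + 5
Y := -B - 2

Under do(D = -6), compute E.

-40

Under do(D=-6), the mechanism D := -W + 2B + 6 is discarded; D is fixed at -6.
C = 3D - 5  [with D=-6]  = -23
E = 3B + 2C - 3  [with B=3, C=-23]  = -40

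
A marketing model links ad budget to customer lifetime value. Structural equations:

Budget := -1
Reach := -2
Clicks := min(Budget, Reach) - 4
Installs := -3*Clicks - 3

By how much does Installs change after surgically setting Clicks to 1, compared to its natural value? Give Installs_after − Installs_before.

The intervention breaks the incoming arrows to Clicks: Clicks := min(Budget, Reach) - 4 no longer applies, and Clicks = 1.
Installs = -3*Clicks - 3  [with Clicks=1]  = -6
Without intervention: Clicks = min(Budget, Reach) - 4  [with Budget=-1, Reach=-2]  = -6; Installs = -3*Clicks - 3  [with Clicks=-6]  = 15.
Change = -6 − 15 = -21.

-21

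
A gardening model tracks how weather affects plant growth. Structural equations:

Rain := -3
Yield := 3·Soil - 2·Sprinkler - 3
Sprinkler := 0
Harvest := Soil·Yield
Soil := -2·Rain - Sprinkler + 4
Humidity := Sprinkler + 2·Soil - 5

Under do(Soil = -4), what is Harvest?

60

The intervention breaks the incoming arrows to Soil: Soil := -2·Rain - Sprinkler + 4 no longer applies, and Soil = -4.
Yield = 3·Soil - 2·Sprinkler - 3  [with Soil=-4, Sprinkler=0]  = -15
Harvest = Soil·Yield  [with Soil=-4, Yield=-15]  = 60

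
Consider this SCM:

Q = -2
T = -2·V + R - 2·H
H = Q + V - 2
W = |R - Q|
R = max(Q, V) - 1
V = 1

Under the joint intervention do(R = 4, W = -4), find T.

8

Setting R = 4, W = -4 by intervention discards those variables' equations.
H = Q + V - 2  [with Q=-2, V=1]  = -3
T = -2·V + R - 2·H  [with V=1, R=4, H=-3]  = 8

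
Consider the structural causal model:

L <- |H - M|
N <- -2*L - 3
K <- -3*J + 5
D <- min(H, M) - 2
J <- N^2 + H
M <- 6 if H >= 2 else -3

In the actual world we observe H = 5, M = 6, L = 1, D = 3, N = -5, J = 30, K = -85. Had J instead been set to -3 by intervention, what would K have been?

14

Intervening sets J = -3 and removes its equation (J <- N^2 + H).
K = -3*J + 5  [with J=-3]  = 14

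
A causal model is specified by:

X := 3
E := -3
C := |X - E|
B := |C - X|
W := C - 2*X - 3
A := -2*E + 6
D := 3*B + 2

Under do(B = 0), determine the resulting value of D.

2

The intervention breaks the incoming arrows to B: B := |C - X| no longer applies, and B = 0.
D = 3*B + 2  [with B=0]  = 2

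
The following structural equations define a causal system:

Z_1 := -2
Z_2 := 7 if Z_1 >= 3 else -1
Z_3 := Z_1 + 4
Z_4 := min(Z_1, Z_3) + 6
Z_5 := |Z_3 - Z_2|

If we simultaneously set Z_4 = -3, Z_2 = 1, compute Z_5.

The joint intervention fixes Z_4 = -3, Z_2 = 1, removing each variable's own equation.
Z_3 = Z_1 + 4  [with Z_1=-2]  = 2
Z_5 = |Z_3 - Z_2|  [with Z_3=2, Z_2=1]  = 1

1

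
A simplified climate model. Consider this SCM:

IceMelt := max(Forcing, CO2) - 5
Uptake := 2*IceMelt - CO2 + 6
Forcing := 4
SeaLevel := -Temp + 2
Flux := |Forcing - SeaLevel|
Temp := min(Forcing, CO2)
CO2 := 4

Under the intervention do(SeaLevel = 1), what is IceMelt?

The intervention breaks the incoming arrows to SeaLevel: SeaLevel := -Temp + 2 no longer applies, and SeaLevel = 1.
Since IceMelt is not a descendant of the intervened variable, it is unaffected.
IceMelt = max(Forcing, CO2) - 5  [with Forcing=4, CO2=4]  = -1

-1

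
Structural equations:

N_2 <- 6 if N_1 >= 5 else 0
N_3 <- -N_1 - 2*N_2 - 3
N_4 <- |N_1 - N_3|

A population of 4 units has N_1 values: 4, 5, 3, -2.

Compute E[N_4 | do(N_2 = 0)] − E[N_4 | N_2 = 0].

1.5

do(N_2=0) breaks N_2's dependence on N_1. With N_2=0 fixed, N_4 across the units is 11, 13, 9, 1, mean 8.5.
E[N_4|N_2=0] averages over only the 3 units with N_2=0 (N_1 = 4, 3, -2): N_4 = 11, 9, 1, mean 7.
Difference = 8.5 − 7 = 1.5.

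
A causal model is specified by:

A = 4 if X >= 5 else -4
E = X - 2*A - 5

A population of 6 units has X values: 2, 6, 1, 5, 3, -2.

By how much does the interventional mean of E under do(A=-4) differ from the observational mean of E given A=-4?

1.5

do(A=-4) breaks A's dependence on X. With A=-4 fixed, E across the units is 5, 9, 4, 8, 6, 1, mean 5.5.
Observing A=-4 restricts to units where A's equation naturally yields -4: X ∈ {2, 1, 3, -2}. In that subpopulation E = 5, 4, 6, 1, mean 4.
Difference = 5.5 − 4 = 1.5.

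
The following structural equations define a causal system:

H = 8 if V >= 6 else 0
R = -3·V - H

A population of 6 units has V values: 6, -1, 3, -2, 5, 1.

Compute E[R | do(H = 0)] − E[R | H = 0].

Every unit gets H=0 under the intervention. R values become -18, 3, -9, 6, -15, -3; E[R|do(H=0)] = -6.
E[R|H=0] averages over only the 5 units with H=0 (V = -1, 3, -2, 5, 1): R = 3, -9, 6, -15, -3, mean -3.6.
Difference = -6 − (-3.6) = -2.4.

-2.4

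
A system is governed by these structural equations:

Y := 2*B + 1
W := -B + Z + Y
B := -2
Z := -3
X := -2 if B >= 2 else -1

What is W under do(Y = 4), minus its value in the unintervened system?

7

The intervention breaks the incoming arrows to Y: Y := 2*B + 1 no longer applies, and Y = 4.
W = -B + Z + Y  [with B=-2, Z=-3, Y=4]  = 3
Without intervention: Y = 2*B + 1  [with B=-2]  = -3; W = -B + Z + Y  [with B=-2, Z=-3, Y=-3]  = -4.
Change = 3 − (-4) = 7.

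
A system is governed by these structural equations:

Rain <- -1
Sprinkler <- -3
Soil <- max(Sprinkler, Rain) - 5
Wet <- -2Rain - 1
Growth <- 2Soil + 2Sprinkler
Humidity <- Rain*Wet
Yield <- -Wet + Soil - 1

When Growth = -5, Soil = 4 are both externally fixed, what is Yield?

2

The joint intervention fixes Growth = -5, Soil = 4, removing each variable's own equation.
Wet = -2Rain - 1  [with Rain=-1]  = 1
Yield = -Wet + Soil - 1  [with Wet=1, Soil=4]  = 2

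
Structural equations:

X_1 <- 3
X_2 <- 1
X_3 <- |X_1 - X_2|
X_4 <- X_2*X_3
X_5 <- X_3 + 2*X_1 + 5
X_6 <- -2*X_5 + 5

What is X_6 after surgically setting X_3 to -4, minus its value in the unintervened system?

12

The intervention breaks the incoming arrows to X_3: X_3 <- |X_1 - X_2| no longer applies, and X_3 = -4.
X_5 = X_3 + 2*X_1 + 5  [with X_3=-4, X_1=3]  = 7
X_6 = -2*X_5 + 5  [with X_5=7]  = -9
Without intervention: X_3 = |X_1 - X_2|  [with X_1=3, X_2=1]  = 2; X_5 = X_3 + 2*X_1 + 5  [with X_3=2, X_1=3]  = 13; X_6 = -2*X_5 + 5  [with X_5=13]  = -21.
Change = -9 − (-21) = 12.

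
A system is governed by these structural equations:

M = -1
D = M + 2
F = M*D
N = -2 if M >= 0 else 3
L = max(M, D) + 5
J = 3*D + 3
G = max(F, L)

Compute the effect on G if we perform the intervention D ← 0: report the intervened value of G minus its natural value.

Under do(D=0), the mechanism D = M + 2 is discarded; D is fixed at 0.
F = M*D  [with M=-1, D=0]  = 0
L = max(M, D) + 5  [with M=-1, D=0]  = 5
G = max(F, L)  [with F=0, L=5]  = 5
Without intervention: D = M + 2  [with M=-1]  = 1; F = M*D  [with M=-1, D=1]  = -1; L = max(M, D) + 5  [with M=-1, D=1]  = 6; G = max(F, L)  [with F=-1, L=6]  = 6.
Change = 5 − 6 = -1.

-1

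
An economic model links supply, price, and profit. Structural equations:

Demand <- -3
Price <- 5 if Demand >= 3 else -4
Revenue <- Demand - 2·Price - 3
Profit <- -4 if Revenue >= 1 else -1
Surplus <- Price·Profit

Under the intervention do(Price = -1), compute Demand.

-3

Under do(Price=-1), the mechanism Price <- 5 if Demand >= 3 else -4 is discarded; Price is fixed at -1.
Demand is not downstream of the intervention, so its value is determined by the original equations.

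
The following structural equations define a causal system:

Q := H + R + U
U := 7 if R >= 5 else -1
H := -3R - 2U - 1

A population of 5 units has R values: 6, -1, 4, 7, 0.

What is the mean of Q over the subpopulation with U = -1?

-2

Conditioning on U=-1 selects the 3 unit(s) with R ∈ {-1, 4, 0}. Their Q values: 2, -8, 0. Mean = -2.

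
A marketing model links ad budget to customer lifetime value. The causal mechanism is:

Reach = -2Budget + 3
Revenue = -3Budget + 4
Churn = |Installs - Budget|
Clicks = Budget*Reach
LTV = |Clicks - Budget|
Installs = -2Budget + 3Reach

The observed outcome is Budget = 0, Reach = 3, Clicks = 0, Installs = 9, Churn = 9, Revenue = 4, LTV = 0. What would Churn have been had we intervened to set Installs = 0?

Intervening sets Installs = 0 and removes its equation (Installs = -2Budget + 3Reach).
Churn = |Installs - Budget|  [with Installs=0, Budget=0]  = 0

0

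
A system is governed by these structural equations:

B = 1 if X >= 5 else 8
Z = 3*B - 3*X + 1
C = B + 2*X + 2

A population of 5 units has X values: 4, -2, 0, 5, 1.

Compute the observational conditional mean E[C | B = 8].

E[C|B=8] averages over only the 4 units with B=8 (X = 4, -2, 0, 1): C = 18, 6, 10, 12, mean 11.5.

11.5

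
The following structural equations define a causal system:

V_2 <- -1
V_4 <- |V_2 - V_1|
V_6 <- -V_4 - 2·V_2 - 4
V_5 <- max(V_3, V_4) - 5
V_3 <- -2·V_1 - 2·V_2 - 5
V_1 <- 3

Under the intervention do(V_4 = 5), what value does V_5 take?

Intervening sets V_4 = 5 and removes its equation (V_4 <- |V_2 - V_1|).
V_3 = -2·V_1 - 2·V_2 - 5  [with V_1=3, V_2=-1]  = -9
V_5 = max(V_3, V_4) - 5  [with V_3=-9, V_4=5]  = 0

0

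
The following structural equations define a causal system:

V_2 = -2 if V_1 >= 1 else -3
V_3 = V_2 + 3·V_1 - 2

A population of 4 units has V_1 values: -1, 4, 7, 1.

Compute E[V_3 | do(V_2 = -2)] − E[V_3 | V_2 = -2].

do(V_2=-2) breaks V_2's dependence on V_1. With V_2=-2 fixed, V_3 across the units is -7, 8, 17, -1, mean 4.25.
E[V_3|V_2=-2] averages over only the 3 units with V_2=-2 (V_1 = 4, 7, 1): V_3 = 8, 17, -1, mean 8.
Difference = 4.25 − 8 = -3.75.

-3.75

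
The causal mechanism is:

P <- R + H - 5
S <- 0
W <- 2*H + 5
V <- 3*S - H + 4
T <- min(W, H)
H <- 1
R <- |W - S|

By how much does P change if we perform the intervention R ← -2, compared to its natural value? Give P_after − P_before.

Intervening sets R = -2 and removes its equation (R <- |W - S|).
P = R + H - 5  [with R=-2, H=1]  = -6
Without intervention: W = 2*H + 5  [with H=1]  = 7; R = |W - S|  [with W=7, S=0]  = 7; P = R + H - 5  [with R=7, H=1]  = 3.
Change = -6 − 3 = -9.

-9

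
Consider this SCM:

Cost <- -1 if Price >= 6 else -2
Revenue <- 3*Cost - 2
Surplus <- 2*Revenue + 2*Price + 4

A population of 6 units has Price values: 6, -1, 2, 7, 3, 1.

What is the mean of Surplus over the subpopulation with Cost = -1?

Conditioning on Cost=-1 selects the 2 unit(s) with Price ∈ {6, 7}. Their Surplus values: 6, 8. Mean = 7.

7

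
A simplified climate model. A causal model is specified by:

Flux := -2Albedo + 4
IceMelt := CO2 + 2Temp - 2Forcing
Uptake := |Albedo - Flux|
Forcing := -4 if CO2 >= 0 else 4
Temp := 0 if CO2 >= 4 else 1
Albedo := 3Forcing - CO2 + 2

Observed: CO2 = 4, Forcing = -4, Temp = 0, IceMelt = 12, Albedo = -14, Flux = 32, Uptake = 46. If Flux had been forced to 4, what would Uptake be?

18

Intervening sets Flux = 4 and removes its equation (Flux := -2Albedo + 4).
Forcing = -4 if CO2 >= 0 else 4  [with CO2=4]  = -4
Albedo = 3Forcing - CO2 + 2  [with Forcing=-4, CO2=4]  = -14
Uptake = |Albedo - Flux|  [with Albedo=-14, Flux=4]  = 18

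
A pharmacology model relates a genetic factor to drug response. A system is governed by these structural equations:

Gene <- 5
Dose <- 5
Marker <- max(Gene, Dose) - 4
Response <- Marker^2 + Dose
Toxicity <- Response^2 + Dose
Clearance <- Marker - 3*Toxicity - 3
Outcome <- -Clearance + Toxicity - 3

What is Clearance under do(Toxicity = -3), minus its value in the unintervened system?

132

The intervention breaks the incoming arrows to Toxicity: Toxicity <- Response^2 + Dose no longer applies, and Toxicity = -3.
Marker = max(Gene, Dose) - 4  [with Gene=5, Dose=5]  = 1
Clearance = Marker - 3*Toxicity - 3  [with Marker=1, Toxicity=-3]  = 7
Without intervention: Marker = max(Gene, Dose) - 4  [with Gene=5, Dose=5]  = 1; Response = Marker^2 + Dose  [with Marker=1, Dose=5]  = 6; Toxicity = Response^2 + Dose  [with Response=6, Dose=5]  = 41; Clearance = Marker - 3*Toxicity - 3  [with Marker=1, Toxicity=41]  = -125.
Change = 7 − (-125) = 132.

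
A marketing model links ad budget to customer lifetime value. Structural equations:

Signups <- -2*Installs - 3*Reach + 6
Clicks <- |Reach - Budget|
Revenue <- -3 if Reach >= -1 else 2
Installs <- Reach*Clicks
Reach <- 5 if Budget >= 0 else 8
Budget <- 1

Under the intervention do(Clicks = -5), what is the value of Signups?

41

do(Clicks=-5) replaces the equation Clicks <- |Reach - Budget| with the constant Clicks = -5.
Reach = 5 if Budget >= 0 else 8  [with Budget=1]  = 5
Installs = Reach*Clicks  [with Reach=5, Clicks=-5]  = -25
Signups = -2*Installs - 3*Reach + 6  [with Installs=-25, Reach=5]  = 41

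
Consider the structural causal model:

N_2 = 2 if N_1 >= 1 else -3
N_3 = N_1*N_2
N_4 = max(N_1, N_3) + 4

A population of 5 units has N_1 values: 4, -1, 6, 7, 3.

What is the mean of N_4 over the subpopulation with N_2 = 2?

Conditioning on N_2=2 selects the 4 unit(s) with N_1 ∈ {4, 6, 7, 3}. Their N_4 values: 12, 16, 18, 10. Mean = 14.

14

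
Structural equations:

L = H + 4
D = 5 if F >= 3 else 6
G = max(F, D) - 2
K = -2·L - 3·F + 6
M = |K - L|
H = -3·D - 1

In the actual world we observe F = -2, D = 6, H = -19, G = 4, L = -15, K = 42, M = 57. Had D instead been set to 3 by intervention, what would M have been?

Under do(D=3), the mechanism D = 5 if F >= 3 else 6 is discarded; D is fixed at 3.
H = -3·D - 1  [with D=3]  = -10
L = H + 4  [with H=-10]  = -6
K = -2·L - 3·F + 6  [with L=-6, F=-2]  = 24
M = |K - L|  [with K=24, L=-6]  = 30

30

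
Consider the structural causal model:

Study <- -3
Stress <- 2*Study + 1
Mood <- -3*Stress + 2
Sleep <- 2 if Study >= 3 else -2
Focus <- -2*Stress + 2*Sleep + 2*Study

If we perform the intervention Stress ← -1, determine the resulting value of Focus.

The intervention breaks the incoming arrows to Stress: Stress <- 2*Study + 1 no longer applies, and Stress = -1.
Sleep = 2 if Study >= 3 else -2  [with Study=-3]  = -2
Focus = -2*Stress + 2*Sleep + 2*Study  [with Stress=-1, Sleep=-2, Study=-3]  = -8

-8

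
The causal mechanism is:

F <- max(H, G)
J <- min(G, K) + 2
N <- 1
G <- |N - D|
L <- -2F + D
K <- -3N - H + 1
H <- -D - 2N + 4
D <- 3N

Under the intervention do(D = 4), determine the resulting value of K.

0

Under do(D=4), the mechanism D <- 3N is discarded; D is fixed at 4.
H = -D - 2N + 4  [with D=4, N=1]  = -2
K = -3N - H + 1  [with N=1, H=-2]  = 0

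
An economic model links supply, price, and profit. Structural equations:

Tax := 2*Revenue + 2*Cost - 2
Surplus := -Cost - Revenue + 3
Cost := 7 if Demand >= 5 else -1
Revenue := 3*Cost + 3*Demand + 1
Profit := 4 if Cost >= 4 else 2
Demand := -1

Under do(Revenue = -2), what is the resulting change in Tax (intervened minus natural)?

The intervention breaks the incoming arrows to Revenue: Revenue := 3*Cost + 3*Demand + 1 no longer applies, and Revenue = -2.
Cost = 7 if Demand >= 5 else -1  [with Demand=-1]  = -1
Tax = 2*Revenue + 2*Cost - 2  [with Revenue=-2, Cost=-1]  = -8
Without intervention: Cost = 7 if Demand >= 5 else -1  [with Demand=-1]  = -1; Revenue = 3*Cost + 3*Demand + 1  [with Cost=-1, Demand=-1]  = -5; Tax = 2*Revenue + 2*Cost - 2  [with Revenue=-5, Cost=-1]  = -14.
Change = -8 − (-14) = 6.

6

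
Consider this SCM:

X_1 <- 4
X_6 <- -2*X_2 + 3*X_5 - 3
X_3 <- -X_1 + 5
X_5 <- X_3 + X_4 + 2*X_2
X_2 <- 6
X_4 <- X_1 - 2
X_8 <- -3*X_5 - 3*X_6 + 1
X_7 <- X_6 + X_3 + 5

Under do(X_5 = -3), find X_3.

do(X_5=-3) replaces the equation X_5 <- X_3 + X_4 + 2*X_2 with the constant X_5 = -3.
X_3 is not downstream of the intervention, so its value is determined by the original equations.
X_3 = -X_1 + 5  [with X_1=4]  = 1

1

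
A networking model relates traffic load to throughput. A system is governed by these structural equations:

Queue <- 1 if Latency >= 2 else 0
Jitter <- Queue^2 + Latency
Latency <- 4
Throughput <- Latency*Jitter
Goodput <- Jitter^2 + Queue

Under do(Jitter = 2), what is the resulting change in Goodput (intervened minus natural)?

do(Jitter=2) replaces the equation Jitter <- Queue^2 + Latency with the constant Jitter = 2.
Queue = 1 if Latency >= 2 else 0  [with Latency=4]  = 1
Goodput = Jitter^2 + Queue  [with Jitter=2, Queue=1]  = 5
Without intervention: Queue = 1 if Latency >= 2 else 0  [with Latency=4]  = 1; Jitter = Queue^2 + Latency  [with Queue=1, Latency=4]  = 5; Goodput = Jitter^2 + Queue  [with Jitter=5, Queue=1]  = 26.
Change = 5 − 26 = -21.

-21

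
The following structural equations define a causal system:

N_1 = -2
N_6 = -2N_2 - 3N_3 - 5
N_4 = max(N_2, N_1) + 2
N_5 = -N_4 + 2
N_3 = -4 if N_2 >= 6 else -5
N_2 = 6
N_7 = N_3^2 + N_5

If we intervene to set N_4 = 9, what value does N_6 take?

Under do(N_4=9), the mechanism N_4 = max(N_2, N_1) + 2 is discarded; N_4 is fixed at 9.
Since N_6 is not a descendant of the intervened variable, it is unaffected.
N_3 = -4 if N_2 >= 6 else -5  [with N_2=6]  = -4
N_6 = -2N_2 - 3N_3 - 5  [with N_2=6, N_3=-4]  = -5

-5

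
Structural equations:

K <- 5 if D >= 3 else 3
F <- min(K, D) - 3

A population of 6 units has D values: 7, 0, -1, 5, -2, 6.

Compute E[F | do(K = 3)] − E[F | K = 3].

2

Every unit gets K=3 under the intervention. F values become 0, -3, -4, 0, -5, 0; E[F|do(K=3)] = -2.
Observing K=3 restricts to units where K's equation naturally yields 3: D ∈ {0, -1, -2}. In that subpopulation F = -3, -4, -5, mean -4.
Difference = -2 − (-4) = 2.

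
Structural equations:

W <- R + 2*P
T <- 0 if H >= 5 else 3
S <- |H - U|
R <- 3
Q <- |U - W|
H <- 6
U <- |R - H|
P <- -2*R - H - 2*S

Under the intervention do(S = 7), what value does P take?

-26

Intervening sets S = 7 and removes its equation (S <- |H - U|).
P = -2*R - H - 2*S  [with R=3, H=6, S=7]  = -26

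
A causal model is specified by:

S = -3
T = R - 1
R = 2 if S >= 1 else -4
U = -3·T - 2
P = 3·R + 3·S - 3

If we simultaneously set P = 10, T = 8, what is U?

Setting P = 10, T = 8 by intervention discards those variables' equations.
U = -3·T - 2  [with T=8]  = -26

-26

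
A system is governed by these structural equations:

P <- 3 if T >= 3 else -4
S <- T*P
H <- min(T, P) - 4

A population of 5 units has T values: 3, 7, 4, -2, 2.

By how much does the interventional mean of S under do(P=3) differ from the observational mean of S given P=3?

do(P=3) breaks P's dependence on T. With P=3 fixed, S across the units is 9, 21, 12, -6, 6, mean 8.4.
Observing P=3 restricts to units where P's equation naturally yields 3: T ∈ {3, 7, 4}. In that subpopulation S = 9, 21, 12, mean 14.
Difference = 8.4 − 14 = -5.6.

-5.6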